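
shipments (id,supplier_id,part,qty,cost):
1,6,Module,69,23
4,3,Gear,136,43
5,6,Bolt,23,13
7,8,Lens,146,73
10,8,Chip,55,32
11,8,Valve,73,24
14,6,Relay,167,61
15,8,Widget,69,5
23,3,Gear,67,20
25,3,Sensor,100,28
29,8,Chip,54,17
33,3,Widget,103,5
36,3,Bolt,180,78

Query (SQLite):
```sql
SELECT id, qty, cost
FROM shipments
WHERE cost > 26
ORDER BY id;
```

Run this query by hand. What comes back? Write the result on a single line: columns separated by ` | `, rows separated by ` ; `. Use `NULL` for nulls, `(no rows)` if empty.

cost > 26: ids {4, 7, 10, 14, 25, 36}

4 | 136 | 43 ; 7 | 146 | 73 ; 10 | 55 | 32 ; 14 | 167 | 61 ; 25 | 100 | 28 ; 36 | 180 | 78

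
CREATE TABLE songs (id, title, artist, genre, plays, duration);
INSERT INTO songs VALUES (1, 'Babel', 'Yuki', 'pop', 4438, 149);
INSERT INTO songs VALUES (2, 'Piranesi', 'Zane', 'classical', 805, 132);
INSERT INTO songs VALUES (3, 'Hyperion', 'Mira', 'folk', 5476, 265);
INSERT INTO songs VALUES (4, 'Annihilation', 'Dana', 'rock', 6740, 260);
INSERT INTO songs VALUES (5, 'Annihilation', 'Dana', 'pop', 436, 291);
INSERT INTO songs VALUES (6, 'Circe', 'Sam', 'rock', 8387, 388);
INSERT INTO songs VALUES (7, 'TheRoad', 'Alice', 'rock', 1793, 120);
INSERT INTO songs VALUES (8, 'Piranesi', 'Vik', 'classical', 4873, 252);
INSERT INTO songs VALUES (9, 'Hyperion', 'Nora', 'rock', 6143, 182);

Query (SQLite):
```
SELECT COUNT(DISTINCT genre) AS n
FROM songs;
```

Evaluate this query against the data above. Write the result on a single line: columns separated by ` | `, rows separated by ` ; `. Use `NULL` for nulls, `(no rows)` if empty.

4

Count distinct non-NULL genre values.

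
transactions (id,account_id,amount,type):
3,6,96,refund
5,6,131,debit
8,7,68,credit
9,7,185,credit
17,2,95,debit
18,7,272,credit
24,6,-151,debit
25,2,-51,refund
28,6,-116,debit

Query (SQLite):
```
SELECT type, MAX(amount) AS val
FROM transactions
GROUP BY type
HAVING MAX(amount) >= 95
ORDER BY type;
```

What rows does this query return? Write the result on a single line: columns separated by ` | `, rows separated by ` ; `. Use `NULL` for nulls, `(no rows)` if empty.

Partition transactions by type; compute MAX(amount) within each group.
HAVING: keep groups where MAX(amount) >= 95.
  credit: ids {8, 9, 18} → MAX(amount)=272
  debit: ids {5, 17, 24, 28} → MAX(amount)=131
  refund: ids {3, 25} → MAX(amount)=96

credit | 272 ; debit | 131 ; refund | 96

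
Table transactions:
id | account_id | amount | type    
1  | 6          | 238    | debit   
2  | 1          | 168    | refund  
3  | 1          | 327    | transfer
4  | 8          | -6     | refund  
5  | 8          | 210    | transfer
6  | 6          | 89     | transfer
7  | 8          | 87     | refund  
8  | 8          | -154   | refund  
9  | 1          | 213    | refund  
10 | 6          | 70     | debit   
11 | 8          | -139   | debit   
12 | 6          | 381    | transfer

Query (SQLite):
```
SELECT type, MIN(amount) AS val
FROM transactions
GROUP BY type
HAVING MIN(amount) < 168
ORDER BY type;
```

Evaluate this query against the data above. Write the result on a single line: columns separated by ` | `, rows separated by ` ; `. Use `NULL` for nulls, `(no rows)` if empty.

Partition transactions by type; compute MIN(amount) within each group.
HAVING: keep groups where MIN(amount) < 168.
  debit: ids {1, 10, 11} → MIN(amount)=-139
  refund: ids {2, 4, 7, 8, 9} → MIN(amount)=-154
  transfer: ids {3, 5, 6, 12} → MIN(amount)=89

debit | -139 ; refund | -154 ; transfer | 89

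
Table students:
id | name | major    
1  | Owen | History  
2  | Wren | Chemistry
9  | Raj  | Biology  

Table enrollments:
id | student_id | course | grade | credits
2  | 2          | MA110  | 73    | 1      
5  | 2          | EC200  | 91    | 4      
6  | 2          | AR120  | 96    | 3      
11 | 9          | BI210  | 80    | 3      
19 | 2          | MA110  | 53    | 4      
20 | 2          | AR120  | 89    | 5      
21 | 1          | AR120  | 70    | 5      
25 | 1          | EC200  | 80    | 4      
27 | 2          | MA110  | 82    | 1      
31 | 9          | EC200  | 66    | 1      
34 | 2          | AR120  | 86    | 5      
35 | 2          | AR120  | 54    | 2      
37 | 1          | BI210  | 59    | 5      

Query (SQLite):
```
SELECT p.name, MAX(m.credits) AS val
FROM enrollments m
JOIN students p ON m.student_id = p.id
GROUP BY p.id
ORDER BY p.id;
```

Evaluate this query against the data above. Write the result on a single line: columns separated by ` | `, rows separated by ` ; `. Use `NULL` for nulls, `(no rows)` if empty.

Join each enrollments row to its students via student_id.
Group joined rows by students.id; compute MAX(m.credits) per group.
  1: ids {21, 25, 37} → MAX(m.credits)=5
  2: ids {2, 5, 6, 19, 20, 27, 34, 35} → MAX(m.credits)=5
  9: ids {11, 31} → MAX(m.credits)=3

Owen | 5 ; Wren | 5 ; Raj | 3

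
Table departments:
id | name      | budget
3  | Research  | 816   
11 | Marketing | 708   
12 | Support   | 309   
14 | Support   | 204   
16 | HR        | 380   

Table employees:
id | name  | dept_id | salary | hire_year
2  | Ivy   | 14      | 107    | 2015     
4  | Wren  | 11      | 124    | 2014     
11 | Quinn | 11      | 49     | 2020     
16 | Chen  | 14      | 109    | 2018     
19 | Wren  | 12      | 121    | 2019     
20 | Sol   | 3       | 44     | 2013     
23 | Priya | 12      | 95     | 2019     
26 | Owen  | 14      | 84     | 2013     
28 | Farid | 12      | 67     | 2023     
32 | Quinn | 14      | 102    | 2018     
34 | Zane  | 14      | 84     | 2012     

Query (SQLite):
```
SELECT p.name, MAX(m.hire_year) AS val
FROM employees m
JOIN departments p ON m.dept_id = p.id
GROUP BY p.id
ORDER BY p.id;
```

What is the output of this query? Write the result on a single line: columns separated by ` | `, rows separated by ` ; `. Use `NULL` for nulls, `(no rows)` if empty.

Join each employees row to its departments via dept_id.
Group joined rows by departments.id; compute MAX(m.hire_year) per group.
  3: ids {20} → MAX(m.hire_year)=2013
  11: ids {4, 11} → MAX(m.hire_year)=2020
  12: ids {19, 23, 28} → MAX(m.hire_year)=2023
  14: ids {2, 16, 26, 32, 34} → MAX(m.hire_year)=2018

Research | 2013 ; Marketing | 2020 ; Support | 2023 ; Support | 2018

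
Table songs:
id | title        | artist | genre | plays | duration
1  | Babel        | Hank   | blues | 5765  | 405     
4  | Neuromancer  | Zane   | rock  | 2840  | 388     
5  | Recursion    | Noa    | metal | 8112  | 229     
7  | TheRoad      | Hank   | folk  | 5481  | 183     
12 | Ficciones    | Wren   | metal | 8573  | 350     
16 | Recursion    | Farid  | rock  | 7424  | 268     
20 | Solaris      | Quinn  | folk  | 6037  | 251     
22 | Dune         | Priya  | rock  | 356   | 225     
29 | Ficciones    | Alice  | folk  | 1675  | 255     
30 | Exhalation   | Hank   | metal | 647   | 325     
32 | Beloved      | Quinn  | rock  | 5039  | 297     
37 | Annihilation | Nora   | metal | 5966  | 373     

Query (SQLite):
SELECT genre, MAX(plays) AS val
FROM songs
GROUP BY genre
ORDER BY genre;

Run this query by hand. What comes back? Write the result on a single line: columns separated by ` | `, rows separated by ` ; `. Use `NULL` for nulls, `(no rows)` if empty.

blues | 5765 ; folk | 6037 ; metal | 8573 ; rock | 7424

Partition songs by genre; compute MAX(plays) within each group.
  blues: ids {1} → MAX(plays)=5765
  folk: ids {7, 20, 29} → MAX(plays)=6037
  metal: ids {5, 12, 30, 37} → MAX(plays)=8573
  rock: ids {4, 16, 22, 32} → MAX(plays)=7424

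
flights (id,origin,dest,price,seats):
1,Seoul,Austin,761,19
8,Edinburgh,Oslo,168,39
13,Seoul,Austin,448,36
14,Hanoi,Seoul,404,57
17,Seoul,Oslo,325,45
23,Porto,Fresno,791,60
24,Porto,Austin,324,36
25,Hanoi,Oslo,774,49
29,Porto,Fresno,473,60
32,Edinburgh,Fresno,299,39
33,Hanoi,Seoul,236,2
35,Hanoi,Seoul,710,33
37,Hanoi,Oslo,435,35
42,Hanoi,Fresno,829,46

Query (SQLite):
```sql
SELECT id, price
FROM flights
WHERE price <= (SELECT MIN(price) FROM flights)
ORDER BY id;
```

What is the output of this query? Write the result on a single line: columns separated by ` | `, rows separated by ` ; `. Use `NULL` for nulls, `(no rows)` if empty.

8 | 168

Scalar subquery: MIN(price) over all flights rows = 168.
Keep rows where price <= that value.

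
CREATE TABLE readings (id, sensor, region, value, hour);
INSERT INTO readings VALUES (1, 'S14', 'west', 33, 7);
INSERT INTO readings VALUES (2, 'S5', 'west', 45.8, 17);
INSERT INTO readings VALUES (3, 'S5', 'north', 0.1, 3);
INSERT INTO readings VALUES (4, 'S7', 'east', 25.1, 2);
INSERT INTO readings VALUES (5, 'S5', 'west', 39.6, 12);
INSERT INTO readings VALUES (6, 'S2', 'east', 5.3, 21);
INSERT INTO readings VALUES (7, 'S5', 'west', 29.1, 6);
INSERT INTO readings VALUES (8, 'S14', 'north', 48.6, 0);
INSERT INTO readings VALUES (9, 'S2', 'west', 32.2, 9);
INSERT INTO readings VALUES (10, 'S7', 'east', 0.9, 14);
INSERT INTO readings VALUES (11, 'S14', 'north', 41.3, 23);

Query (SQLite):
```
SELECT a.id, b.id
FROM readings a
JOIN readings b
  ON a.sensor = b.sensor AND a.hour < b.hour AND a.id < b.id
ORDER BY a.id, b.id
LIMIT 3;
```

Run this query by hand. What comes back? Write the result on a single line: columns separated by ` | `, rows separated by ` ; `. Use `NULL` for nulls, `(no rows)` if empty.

1 | 11 ; 3 | 5 ; 3 | 7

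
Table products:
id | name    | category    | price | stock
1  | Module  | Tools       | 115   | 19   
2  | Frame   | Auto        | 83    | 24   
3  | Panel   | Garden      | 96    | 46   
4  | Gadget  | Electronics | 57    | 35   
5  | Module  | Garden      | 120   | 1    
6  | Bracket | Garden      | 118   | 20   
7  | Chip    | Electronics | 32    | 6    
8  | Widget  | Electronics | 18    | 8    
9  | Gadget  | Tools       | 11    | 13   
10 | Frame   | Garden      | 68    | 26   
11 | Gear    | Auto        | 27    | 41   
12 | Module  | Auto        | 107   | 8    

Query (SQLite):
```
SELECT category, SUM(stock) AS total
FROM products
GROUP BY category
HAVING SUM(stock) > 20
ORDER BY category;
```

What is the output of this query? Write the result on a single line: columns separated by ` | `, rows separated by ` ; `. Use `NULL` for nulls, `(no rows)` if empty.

Auto | 73 ; Electronics | 49 ; Garden | 93 ; Tools | 32

Partition products by category; compute SUM(stock) within each group.
HAVING: keep groups where SUM(stock) > 20.
  Auto: ids {2, 11, 12} → SUM(stock)=73
  Electronics: ids {4, 7, 8} → SUM(stock)=49
  Garden: ids {3, 5, 6, 10} → SUM(stock)=93
  Tools: ids {1, 9} → SUM(stock)=32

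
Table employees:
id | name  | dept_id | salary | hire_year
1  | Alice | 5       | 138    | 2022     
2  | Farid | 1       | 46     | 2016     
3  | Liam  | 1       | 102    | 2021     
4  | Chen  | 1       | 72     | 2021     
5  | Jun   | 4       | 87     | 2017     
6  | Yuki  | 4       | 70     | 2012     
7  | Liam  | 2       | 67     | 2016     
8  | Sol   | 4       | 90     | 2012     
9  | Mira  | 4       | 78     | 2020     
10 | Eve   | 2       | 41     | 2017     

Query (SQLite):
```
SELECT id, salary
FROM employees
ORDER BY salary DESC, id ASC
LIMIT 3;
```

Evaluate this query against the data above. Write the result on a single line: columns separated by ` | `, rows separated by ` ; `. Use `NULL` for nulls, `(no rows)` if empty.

1 | 138 ; 3 | 102 ; 8 | 90

Sort by salary desc, tiebreak id asc: (138, id=1), (102, id=3), (90, id=8), (87, id=5), (78, id=9), (72, id=4) …. Take first 3.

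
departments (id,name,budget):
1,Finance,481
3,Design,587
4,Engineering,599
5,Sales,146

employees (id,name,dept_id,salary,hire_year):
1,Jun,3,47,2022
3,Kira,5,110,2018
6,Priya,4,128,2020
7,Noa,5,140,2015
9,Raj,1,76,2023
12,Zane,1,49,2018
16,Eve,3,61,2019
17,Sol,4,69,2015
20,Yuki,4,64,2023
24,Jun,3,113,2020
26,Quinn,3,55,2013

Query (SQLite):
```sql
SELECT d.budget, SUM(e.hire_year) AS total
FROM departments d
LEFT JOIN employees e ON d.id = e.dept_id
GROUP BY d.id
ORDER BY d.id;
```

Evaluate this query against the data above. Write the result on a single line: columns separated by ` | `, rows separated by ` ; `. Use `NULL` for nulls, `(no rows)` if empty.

LEFT JOIN keeps every departments row; unmatched ones get NULL for employees columns.
Group by departments.id and compute SUM(e.hire_year). SUM over an all-NULL group is NULL.
  1: ids {9, 12} → SUM(e.hire_year)=4041
  3: ids {1, 16, 24, 26} → SUM(e.hire_year)=8074
  4: ids {6, 17, 20} → SUM(e.hire_year)=6058
  5: ids {3, 7} → SUM(e.hire_year)=4033

481 | 4041 ; 587 | 8074 ; 599 | 6058 ; 146 | 4033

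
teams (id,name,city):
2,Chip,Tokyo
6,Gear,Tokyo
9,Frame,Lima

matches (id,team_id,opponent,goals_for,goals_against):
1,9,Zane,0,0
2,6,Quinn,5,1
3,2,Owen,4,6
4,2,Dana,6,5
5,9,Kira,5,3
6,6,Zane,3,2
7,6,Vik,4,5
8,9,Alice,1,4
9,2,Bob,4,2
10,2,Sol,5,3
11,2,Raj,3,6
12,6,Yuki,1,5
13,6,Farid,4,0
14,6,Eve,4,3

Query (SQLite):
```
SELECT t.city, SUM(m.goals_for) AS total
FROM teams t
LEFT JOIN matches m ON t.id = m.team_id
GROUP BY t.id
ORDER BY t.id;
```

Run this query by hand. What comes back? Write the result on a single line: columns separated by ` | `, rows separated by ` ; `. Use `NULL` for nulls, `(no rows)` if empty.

LEFT JOIN keeps every teams row; unmatched ones get NULL for matches columns.
Group by teams.id and compute SUM(m.goals_for). SUM over an all-NULL group is NULL.
  2: ids {3, 4, 9, 10, 11} → SUM(m.goals_for)=22
  6: ids {2, 6, 7, 12, 13, 14} → SUM(m.goals_for)=21
  9: ids {1, 5, 8} → SUM(m.goals_for)=6

Tokyo | 22 ; Tokyo | 21 ; Lima | 6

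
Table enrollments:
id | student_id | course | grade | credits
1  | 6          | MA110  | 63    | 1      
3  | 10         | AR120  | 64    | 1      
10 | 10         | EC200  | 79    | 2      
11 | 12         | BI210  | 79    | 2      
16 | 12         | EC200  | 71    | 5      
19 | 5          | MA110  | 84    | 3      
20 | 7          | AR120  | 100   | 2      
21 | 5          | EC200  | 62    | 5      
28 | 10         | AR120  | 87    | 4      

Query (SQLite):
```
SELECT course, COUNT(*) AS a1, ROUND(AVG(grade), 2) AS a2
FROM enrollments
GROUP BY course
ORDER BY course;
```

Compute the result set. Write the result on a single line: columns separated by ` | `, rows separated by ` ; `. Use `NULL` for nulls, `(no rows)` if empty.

AR120 | 3 | 83.67 ; BI210 | 1 | 79 ; EC200 | 3 | 70.67 ; MA110 | 2 | 73.5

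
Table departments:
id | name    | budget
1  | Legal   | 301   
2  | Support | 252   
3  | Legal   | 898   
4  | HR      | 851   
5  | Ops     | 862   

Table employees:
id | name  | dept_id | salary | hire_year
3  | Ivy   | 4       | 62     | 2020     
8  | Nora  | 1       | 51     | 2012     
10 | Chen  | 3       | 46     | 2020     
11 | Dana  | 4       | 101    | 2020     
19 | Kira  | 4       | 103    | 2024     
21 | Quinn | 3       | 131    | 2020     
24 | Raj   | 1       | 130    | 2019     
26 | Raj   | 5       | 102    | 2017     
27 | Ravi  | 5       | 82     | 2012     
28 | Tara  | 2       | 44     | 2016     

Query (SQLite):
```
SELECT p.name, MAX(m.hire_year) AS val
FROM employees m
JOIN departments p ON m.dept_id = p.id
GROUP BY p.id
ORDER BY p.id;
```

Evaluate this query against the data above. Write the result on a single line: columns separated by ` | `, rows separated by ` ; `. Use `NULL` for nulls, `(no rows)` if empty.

Join each employees row to its departments via dept_id.
Group joined rows by departments.id; compute MAX(m.hire_year) per group.
  1: ids {8, 24} → MAX(m.hire_year)=2019
  2: ids {28} → MAX(m.hire_year)=2016
  3: ids {10, 21} → MAX(m.hire_year)=2020
  4: ids {3, 11, 19} → MAX(m.hire_year)=2024
  5: ids {26, 27} → MAX(m.hire_year)=2017

Legal | 2019 ; Support | 2016 ; Legal | 2020 ; HR | 2024 ; Ops | 2017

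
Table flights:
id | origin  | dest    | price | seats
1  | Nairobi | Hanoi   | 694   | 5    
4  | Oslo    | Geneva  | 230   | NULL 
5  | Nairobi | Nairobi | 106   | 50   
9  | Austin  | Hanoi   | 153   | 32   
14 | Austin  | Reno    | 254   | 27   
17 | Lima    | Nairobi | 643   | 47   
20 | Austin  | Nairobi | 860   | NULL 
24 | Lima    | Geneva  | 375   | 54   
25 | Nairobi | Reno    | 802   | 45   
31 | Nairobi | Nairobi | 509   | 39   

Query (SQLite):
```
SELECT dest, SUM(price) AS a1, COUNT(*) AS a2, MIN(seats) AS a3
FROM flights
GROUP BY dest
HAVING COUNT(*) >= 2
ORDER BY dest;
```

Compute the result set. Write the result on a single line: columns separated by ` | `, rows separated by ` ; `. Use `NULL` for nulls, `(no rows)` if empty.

Group flights by dest.
Per group compute: SUM(price), COUNT(*), MIN(seats).
HAVING: drop groups with fewer than 2 rows.
  Geneva: ids {4, 24} → SUM(price)=605, COUNT(*)=2, MIN(seats)=54
  Hanoi: ids {1, 9} → SUM(price)=847, COUNT(*)=2, MIN(seats)=5
  Nairobi: ids {5, 17, 20, 31} → SUM(price)=2118, COUNT(*)=4, MIN(seats)=39
  Reno: ids {14, 25} → SUM(price)=1056, COUNT(*)=2, MIN(seats)=27

Geneva | 605 | 2 | 54 ; Hanoi | 847 | 2 | 5 ; Nairobi | 2118 | 4 | 39 ; Reno | 1056 | 2 | 27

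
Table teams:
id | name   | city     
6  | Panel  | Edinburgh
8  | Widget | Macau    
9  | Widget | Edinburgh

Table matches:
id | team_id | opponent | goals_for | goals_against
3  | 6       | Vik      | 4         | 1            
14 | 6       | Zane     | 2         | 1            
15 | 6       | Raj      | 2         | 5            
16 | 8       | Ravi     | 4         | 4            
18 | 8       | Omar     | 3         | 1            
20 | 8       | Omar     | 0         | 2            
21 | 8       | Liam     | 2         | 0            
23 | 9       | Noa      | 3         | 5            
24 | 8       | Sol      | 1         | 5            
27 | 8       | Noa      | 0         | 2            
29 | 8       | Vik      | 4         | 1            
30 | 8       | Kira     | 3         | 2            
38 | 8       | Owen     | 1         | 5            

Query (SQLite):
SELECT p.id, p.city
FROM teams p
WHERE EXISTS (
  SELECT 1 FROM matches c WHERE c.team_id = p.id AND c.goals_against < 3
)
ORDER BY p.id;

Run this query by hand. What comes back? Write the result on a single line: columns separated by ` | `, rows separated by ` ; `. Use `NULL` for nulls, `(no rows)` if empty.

For each teams row, check whether any matches with matching team_id has goals_against < 3.
Keep rows where that is true.

6 | Edinburgh ; 8 | Macau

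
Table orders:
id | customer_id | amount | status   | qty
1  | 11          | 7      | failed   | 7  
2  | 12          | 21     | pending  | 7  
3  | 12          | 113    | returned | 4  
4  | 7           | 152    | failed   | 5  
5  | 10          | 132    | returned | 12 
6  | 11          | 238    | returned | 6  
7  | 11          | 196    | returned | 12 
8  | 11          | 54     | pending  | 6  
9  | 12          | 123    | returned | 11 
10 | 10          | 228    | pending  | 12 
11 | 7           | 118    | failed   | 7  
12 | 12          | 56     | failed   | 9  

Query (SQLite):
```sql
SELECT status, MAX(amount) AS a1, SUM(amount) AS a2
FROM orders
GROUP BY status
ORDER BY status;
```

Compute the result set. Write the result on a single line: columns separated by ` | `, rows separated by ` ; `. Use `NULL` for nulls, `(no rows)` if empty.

failed | 152 | 333 ; pending | 228 | 303 ; returned | 238 | 802

Group orders by status.
Per group compute: MAX(amount), SUM(amount).
  failed: ids {1, 4, 11, 12} → MAX(amount)=152, SUM(amount)=333
  pending: ids {2, 8, 10} → MAX(amount)=228, SUM(amount)=303
  returned: ids {3, 5, 6, 7, 9} → MAX(amount)=238, SUM(amount)=802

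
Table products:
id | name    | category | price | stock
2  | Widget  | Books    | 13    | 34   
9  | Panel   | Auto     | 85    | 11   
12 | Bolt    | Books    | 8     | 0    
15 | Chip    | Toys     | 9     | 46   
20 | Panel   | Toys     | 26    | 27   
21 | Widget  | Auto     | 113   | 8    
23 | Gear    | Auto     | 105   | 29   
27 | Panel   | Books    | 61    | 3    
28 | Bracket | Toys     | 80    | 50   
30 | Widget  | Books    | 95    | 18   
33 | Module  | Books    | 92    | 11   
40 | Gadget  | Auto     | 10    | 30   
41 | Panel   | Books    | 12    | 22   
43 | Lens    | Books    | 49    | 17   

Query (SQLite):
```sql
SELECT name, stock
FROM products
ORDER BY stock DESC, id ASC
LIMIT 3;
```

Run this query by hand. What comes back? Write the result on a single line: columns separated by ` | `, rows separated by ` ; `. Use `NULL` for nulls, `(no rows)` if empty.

Bracket | 50 ; Chip | 46 ; Widget | 34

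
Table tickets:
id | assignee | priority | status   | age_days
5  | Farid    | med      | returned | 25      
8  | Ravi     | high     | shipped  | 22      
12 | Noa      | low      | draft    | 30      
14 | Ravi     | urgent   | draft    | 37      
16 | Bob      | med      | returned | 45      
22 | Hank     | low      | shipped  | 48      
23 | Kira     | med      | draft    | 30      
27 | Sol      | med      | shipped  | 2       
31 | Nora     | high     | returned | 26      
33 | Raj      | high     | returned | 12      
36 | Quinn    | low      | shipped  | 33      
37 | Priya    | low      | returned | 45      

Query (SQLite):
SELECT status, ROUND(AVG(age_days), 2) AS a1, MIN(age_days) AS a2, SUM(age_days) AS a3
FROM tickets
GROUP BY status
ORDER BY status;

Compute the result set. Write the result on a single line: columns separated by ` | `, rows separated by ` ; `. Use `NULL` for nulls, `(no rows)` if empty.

draft | 32.33 | 30 | 97 ; returned | 30.6 | 12 | 153 ; shipped | 26.25 | 2 | 105

Group tickets by status.
Per group compute: ROUND(AVG(age_days), 2), MIN(age_days), SUM(age_days).
  draft: ids {12, 14, 23} → ROUND(AVG(age_days), 2)=32.33, MIN(age_days)=30, SUM(age_days)=97
  returned: ids {5, 16, 31, 33, 37} → ROUND(AVG(age_days), 2)=30.6, MIN(age_days)=12, SUM(age_days)=153
  shipped: ids {8, 22, 27, 36} → ROUND(AVG(age_days), 2)=26.25, MIN(age_days)=2, SUM(age_days)=105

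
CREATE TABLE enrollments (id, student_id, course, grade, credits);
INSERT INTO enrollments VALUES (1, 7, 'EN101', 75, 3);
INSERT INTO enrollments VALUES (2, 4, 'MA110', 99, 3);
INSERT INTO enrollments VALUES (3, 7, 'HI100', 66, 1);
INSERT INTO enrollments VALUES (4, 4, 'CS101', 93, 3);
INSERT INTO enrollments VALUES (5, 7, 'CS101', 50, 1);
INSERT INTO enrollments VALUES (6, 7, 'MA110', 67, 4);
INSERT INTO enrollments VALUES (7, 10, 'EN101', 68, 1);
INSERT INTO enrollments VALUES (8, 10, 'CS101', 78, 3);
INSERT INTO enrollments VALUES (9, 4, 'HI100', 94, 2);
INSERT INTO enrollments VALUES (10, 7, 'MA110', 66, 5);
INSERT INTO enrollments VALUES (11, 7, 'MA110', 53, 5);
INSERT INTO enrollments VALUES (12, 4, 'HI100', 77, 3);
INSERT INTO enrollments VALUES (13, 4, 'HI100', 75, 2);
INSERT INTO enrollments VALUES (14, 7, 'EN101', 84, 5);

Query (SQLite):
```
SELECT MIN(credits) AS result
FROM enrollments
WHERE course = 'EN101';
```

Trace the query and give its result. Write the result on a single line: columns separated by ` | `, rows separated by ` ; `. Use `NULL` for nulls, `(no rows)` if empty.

Rows where course='EN101' → credits values: [3, 1, 5].
MIN of non-NULL values = 1.

1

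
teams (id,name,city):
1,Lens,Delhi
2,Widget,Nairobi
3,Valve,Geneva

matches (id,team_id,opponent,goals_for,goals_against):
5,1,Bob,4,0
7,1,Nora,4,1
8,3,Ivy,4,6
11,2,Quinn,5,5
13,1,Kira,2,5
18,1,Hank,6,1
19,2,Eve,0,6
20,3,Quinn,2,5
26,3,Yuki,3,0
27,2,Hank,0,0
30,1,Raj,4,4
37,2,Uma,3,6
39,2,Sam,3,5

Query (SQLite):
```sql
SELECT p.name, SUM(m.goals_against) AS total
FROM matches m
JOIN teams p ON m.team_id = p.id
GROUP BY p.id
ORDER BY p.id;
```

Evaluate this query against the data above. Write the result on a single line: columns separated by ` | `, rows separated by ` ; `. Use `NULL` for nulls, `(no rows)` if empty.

Join each matches row to its teams via team_id.
Group joined rows by teams.id; compute SUM(m.goals_against) per group.
  1: ids {5, 7, 13, 18, 30} → SUM(m.goals_against)=11
  2: ids {11, 19, 27, 37, 39} → SUM(m.goals_against)=22
  3: ids {8, 20, 26} → SUM(m.goals_against)=11

Lens | 11 ; Widget | 22 ; Valve | 11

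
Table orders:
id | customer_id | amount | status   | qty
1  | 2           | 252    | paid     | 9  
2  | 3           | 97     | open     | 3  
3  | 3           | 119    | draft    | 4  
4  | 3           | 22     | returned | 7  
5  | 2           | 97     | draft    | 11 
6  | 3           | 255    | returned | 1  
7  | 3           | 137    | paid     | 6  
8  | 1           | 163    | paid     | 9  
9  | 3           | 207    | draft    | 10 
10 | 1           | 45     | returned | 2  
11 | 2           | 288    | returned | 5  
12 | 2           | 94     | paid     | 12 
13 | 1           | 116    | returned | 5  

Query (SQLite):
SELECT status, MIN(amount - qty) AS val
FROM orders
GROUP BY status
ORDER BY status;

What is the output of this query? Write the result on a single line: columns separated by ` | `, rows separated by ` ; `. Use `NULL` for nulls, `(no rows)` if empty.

For each row compute amount - qty.
Group by status; take MIN of the expression per group.
  draft: ids {3, 5, 9} → MIN(amount - qty)=86
  open: ids {2} → MIN(amount - qty)=94
  paid: ids {1, 7, 8, 12} → MIN(amount - qty)=82
  returned: ids {4, 6, 10, 11, 13} → MIN(amount - qty)=15

draft | 86 ; open | 94 ; paid | 82 ; returned | 15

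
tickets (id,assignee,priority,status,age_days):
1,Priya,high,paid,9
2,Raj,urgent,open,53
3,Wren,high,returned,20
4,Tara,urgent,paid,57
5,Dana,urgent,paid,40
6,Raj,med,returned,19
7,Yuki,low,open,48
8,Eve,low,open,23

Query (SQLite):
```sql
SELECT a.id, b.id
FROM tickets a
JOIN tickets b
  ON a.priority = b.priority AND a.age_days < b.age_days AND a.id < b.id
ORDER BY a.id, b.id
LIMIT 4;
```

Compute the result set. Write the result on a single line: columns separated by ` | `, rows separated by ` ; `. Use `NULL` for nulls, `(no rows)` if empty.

1 | 3 ; 2 | 4

Pairs (a,b) with same priority, a.age_days < b.age_days, a.id < b.id.
priority groups: high:{1,3} low:{7,8} med:{6} urgent:{2,4,5}
Ordered by (a.id, b.id); first 4.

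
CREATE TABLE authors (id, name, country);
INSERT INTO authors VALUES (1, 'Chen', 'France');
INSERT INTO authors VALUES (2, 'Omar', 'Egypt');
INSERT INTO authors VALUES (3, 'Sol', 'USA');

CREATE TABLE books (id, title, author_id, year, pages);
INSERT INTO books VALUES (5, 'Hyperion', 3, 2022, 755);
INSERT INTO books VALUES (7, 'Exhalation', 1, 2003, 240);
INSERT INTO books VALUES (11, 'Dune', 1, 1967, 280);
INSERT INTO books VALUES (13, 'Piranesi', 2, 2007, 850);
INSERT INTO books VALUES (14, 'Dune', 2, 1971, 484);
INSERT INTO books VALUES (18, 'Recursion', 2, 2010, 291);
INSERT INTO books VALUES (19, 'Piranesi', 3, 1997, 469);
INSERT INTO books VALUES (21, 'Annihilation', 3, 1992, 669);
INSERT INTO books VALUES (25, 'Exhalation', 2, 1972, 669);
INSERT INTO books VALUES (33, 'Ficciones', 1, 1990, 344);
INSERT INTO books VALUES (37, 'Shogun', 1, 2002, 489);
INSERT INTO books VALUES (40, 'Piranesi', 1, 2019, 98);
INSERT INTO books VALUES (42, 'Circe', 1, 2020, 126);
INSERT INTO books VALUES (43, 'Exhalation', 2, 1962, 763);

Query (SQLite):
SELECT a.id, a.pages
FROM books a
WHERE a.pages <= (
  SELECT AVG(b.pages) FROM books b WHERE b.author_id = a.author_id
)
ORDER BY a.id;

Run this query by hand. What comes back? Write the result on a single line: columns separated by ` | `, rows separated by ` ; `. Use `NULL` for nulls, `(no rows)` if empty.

For each books row a, compute AVG(pages) over rows sharing a.author_id.
Keep row a if a.pages <= that per-group AVG.
  author_id=1: AVG(pages) = 262.833333
  author_id=2: AVG(pages) = 611.4
  author_id=3: AVG(pages) = 631.0

7 | 240 ; 14 | 484 ; 18 | 291 ; 19 | 469 ; 40 | 98 ; 42 | 126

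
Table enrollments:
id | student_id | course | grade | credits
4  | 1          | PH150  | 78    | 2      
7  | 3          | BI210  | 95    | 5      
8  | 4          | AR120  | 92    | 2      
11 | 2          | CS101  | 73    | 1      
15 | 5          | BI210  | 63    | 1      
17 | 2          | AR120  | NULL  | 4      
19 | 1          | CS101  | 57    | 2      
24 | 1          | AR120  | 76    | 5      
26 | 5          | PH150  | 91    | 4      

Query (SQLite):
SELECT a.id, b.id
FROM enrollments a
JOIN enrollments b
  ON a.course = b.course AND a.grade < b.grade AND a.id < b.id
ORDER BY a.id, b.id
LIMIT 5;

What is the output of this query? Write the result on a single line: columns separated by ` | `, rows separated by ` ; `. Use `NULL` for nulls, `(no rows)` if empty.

Pairs (a,b) with same course, a.grade < b.grade, a.id < b.id.
course groups: AR120:{8,17,24} BI210:{7,15} CS101:{11,19} PH150:{4,26}
Ordered by (a.id, b.id); first 5.

4 | 26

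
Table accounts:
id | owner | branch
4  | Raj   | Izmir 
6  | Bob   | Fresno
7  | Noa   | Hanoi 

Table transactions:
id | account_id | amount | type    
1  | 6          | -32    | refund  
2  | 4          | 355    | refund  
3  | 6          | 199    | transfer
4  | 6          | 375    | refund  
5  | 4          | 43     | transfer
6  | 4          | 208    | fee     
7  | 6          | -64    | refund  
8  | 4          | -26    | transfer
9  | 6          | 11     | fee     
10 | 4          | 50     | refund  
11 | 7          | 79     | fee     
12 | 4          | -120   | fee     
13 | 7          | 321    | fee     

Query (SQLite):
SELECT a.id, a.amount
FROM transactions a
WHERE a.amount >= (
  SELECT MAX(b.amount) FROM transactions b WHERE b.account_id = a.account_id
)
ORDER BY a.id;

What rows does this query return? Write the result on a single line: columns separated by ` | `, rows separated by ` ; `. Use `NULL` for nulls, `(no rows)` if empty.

For each transactions row a, compute MAX(amount) over rows sharing a.account_id.
Keep row a if a.amount >= that per-group MAX.
  account_id=4: MAX(amount) = 355
  account_id=6: MAX(amount) = 375
  account_id=7: MAX(amount) = 321

2 | 355 ; 4 | 375 ; 13 | 321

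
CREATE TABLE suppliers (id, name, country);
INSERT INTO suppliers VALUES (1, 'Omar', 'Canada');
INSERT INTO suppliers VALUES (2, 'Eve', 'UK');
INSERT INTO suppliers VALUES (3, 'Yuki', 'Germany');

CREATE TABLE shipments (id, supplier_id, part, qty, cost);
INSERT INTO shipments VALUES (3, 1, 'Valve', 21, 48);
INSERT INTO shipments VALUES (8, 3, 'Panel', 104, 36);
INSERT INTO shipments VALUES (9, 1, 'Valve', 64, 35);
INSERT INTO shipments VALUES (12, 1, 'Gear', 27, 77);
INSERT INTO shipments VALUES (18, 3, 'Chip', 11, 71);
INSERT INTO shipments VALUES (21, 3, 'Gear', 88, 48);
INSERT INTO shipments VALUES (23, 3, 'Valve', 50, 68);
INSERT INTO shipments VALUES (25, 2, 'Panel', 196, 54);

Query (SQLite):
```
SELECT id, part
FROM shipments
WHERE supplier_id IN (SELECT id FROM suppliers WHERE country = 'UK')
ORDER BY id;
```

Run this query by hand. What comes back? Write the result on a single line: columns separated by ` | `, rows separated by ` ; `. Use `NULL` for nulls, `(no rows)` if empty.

25 | Panel

Inner query: suppliers.id where country = 'UK'.
Outer: keep shipments rows whose supplier_id is in that set.
Inner query → {2}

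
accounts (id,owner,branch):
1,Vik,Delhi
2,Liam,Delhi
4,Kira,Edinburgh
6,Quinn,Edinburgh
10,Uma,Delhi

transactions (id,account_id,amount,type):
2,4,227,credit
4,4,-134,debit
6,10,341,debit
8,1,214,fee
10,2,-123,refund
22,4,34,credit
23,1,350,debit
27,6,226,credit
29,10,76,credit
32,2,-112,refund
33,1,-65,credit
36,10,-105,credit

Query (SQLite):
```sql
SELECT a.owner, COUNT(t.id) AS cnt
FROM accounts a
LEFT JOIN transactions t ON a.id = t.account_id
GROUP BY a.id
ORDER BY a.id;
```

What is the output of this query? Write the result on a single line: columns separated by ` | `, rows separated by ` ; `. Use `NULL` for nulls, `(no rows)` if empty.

LEFT JOIN keeps every accounts row; unmatched ones get NULL for transactions columns.
Group by accounts.id and compute COUNT(t.id). COUNT(col) of an all-NULL group is 0.
  1: ids {8, 23, 33} → COUNT(t.id)=3
  2: ids {10, 32} → COUNT(t.id)=2
  4: ids {2, 4, 22} → COUNT(t.id)=3
  6: ids {27} → COUNT(t.id)=1
  10: ids {6, 29, 36} → COUNT(t.id)=3

Vik | 3 ; Liam | 2 ; Kira | 3 ; Quinn | 1 ; Uma | 3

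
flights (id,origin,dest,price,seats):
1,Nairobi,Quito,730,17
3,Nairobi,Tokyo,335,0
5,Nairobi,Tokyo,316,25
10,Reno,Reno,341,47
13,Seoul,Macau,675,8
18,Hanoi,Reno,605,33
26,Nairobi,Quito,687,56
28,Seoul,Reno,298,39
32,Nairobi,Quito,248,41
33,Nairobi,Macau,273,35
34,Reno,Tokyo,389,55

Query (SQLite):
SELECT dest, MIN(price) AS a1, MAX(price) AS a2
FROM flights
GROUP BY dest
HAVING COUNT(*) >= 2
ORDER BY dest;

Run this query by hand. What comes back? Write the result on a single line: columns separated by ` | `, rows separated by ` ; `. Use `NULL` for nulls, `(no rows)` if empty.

Macau | 273 | 675 ; Quito | 248 | 730 ; Reno | 298 | 605 ; Tokyo | 316 | 389

Group flights by dest.
Per group compute: MIN(price), MAX(price).
HAVING: drop groups with fewer than 2 rows.
  Macau: ids {13, 33} → MIN(price)=273, MAX(price)=675
  Quito: ids {1, 26, 32} → MIN(price)=248, MAX(price)=730
  Reno: ids {10, 18, 28} → MIN(price)=298, MAX(price)=605
  Tokyo: ids {3, 5, 34} → MIN(price)=316, MAX(price)=389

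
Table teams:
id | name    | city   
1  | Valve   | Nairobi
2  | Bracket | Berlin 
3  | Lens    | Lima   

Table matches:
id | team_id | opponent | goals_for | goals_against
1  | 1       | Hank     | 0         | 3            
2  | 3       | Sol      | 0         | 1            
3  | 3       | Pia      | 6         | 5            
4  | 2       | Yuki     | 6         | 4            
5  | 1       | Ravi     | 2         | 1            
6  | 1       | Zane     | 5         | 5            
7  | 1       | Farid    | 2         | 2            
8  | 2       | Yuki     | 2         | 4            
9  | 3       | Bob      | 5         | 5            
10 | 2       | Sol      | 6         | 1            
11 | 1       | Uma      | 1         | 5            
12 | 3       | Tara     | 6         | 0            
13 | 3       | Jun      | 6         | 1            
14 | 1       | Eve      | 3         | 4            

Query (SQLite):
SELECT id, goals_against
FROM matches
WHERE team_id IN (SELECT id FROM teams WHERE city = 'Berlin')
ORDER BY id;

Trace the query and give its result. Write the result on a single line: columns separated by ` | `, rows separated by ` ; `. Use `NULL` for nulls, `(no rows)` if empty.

4 | 4 ; 8 | 4 ; 10 | 1

Inner query: teams.id where city = 'Berlin'.
Outer: keep matches rows whose team_id is in that set.
Inner query → {2}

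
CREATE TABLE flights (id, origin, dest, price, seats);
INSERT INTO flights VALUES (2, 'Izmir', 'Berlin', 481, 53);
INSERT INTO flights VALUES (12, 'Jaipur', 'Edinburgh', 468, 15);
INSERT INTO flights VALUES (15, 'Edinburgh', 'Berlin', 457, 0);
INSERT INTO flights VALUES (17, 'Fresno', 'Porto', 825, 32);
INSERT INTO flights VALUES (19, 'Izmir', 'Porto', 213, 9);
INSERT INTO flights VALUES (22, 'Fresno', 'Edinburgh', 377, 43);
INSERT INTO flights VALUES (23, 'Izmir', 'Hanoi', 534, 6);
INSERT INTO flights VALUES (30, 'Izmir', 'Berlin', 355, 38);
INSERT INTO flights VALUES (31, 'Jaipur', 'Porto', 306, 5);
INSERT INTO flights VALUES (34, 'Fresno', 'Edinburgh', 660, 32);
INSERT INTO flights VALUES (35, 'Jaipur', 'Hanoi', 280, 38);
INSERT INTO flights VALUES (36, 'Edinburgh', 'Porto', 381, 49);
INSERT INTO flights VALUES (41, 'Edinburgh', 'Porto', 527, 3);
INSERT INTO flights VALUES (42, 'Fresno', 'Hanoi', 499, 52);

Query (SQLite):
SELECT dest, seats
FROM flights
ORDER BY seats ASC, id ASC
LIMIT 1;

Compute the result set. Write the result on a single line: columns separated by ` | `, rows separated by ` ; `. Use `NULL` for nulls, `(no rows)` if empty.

Sort by seats asc, tiebreak id asc: (0, id=15), (3, id=41), (5, id=31), (6, id=23) …. Take first 1.

Berlin | 0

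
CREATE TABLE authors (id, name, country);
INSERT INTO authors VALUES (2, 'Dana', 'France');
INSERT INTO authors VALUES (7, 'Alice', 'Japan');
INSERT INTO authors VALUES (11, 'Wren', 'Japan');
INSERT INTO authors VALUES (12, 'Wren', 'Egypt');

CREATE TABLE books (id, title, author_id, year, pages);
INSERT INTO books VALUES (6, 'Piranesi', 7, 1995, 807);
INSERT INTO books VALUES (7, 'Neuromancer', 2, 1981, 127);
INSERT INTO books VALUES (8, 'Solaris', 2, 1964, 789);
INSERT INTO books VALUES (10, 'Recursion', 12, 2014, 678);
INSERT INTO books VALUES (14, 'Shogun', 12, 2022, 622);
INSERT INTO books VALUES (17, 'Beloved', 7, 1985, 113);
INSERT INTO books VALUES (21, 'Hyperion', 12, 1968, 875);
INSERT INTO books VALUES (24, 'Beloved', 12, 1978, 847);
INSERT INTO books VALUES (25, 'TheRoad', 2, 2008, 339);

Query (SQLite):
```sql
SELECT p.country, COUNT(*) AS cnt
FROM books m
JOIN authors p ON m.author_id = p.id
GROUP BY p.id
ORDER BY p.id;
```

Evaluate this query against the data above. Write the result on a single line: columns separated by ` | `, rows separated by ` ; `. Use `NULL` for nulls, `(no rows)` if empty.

France | 3 ; Japan | 2 ; Egypt | 4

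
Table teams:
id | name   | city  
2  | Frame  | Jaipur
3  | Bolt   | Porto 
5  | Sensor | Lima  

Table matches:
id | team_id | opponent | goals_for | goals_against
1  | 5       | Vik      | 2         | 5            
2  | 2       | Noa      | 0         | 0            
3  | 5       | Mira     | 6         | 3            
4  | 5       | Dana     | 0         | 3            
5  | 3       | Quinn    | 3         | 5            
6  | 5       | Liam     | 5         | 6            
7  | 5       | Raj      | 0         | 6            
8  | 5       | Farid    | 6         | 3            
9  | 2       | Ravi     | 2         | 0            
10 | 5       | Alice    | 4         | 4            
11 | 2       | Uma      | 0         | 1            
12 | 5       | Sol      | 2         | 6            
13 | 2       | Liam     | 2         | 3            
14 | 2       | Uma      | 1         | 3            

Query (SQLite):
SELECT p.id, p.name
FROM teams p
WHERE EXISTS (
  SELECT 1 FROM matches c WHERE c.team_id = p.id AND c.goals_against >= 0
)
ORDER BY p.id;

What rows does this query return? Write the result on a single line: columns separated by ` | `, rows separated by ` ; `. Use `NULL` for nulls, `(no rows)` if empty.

2 | Frame ; 3 | Bolt ; 5 | Sensor

For each teams row, check whether any matches with matching team_id has goals_against >= 0.
Keep rows where that is true.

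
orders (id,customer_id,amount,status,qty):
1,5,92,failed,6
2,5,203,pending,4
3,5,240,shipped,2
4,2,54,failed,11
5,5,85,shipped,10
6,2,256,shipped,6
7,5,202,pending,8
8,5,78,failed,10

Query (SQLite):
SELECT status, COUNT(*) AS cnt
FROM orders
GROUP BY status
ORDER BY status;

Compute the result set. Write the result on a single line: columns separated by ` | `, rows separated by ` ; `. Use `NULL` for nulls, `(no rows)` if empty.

failed | 3 ; pending | 2 ; shipped | 3

Partition orders by status; compute COUNT(*) within each group.
  failed: ids {1, 4, 8} → COUNT(*)=3
  pending: ids {2, 7} → COUNT(*)=2
  shipped: ids {3, 5, 6} → COUNT(*)=3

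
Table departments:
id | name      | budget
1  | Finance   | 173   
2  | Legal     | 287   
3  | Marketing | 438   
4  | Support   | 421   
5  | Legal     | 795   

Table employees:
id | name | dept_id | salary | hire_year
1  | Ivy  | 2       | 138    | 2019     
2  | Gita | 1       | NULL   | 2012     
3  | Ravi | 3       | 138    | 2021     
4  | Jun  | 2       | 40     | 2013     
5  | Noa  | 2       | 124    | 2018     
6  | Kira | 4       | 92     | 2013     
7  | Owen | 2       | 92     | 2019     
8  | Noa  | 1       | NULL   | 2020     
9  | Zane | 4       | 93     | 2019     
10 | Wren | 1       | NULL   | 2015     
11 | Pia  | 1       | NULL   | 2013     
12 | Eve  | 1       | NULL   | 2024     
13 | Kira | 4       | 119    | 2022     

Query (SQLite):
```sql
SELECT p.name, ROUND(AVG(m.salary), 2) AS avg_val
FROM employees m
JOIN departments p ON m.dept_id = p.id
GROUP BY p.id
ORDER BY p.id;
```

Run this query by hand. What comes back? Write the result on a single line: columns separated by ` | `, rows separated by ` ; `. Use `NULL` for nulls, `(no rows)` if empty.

Finance | NULL ; Legal | 98.5 ; Marketing | 138 ; Support | 101.33

Join each employees row to its departments via dept_id.
Group joined rows by departments.id; compute ROUND(AVG(m.salary), 2) per group.
  1: ids {2, 8, 10, 11, 12} → ROUND(AVG(m.salary), 2)=NULL
  2: ids {1, 4, 5, 7} → ROUND(AVG(m.salary), 2)=98.5
  3: ids {3} → ROUND(AVG(m.salary), 2)=138
  4: ids {6, 9, 13} → ROUND(AVG(m.salary), 2)=101.33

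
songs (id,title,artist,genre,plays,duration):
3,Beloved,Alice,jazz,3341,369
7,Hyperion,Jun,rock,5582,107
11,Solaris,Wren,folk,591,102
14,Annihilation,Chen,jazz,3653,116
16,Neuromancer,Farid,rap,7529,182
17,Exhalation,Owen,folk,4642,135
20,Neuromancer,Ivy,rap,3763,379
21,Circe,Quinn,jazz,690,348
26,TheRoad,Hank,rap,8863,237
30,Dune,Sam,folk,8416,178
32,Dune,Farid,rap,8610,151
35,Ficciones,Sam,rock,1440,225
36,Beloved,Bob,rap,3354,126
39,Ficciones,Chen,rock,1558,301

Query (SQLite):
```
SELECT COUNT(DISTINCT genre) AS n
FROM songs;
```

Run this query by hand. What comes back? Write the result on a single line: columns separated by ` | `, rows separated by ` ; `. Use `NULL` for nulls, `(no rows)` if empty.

Count distinct non-NULL genre values.

4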